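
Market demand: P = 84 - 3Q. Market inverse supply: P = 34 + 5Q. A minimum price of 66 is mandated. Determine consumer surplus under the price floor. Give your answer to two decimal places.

54.00

Free-market equilibrium: 84 - 3Q = 34 + 5Q gives Q* = 6.25, P* = 65.25.
At P = 66, buyers demand (84 - 66)/3 = 6 while sellers would supply more, so the quantity traded is 6 at price 66.
CS is the triangle under demand above 66: (1/2)(6)(84 - 66) = 54.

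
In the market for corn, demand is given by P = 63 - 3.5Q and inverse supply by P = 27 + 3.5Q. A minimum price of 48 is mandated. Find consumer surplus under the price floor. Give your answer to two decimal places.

32.14

Free-market equilibrium: 63 - 3.5Q = 27 + 3.5Q gives Q* = 5.1429, P* = 45.
At P = 48, buyers demand (63 - 48)/3.5 = 4.2857 while sellers would supply more, so the quantity traded is 4.2857 at price 48.
CS is the triangle under demand above 48: (1/2)(4.2857)(63 - 48) = 32.1429.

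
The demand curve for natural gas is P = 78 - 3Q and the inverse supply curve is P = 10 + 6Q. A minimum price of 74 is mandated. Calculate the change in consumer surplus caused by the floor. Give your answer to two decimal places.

Without the control, 78 - 3Q = 10 + 6Q so Q* = 7.5556 and P* = 55.3333.
At the floor price 74, quantity demanded is (78 - 74)/3 = 1.3333; demand is the short side, so Q = 1.3333 trades at P = 74.
CS goes from (1/2)(7.5556)(22.6667) = 85.6296 to 2.6667 (computed as (78 - 74)(1.3333) - (1/2)(3)(1.3333)^2), a change of -82.963.

-82.96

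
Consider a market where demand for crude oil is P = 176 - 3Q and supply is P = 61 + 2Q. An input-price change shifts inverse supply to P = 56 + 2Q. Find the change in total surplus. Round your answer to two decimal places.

117.50

Initial equilibrium: Q_0 = 23, P_0 = 107; CS_0 = (1/2)(23)(69) = 793.5, PS_0 = (1/2)(23)(46) = 529.
New equilibrium: 176 - 3Q = 56 + 2Q gives Q_1 = 24, P_1 = 104; CS_1 = 864, PS_1 = 576.
Change in total surplus = (864 + 576) - (793.5 + 529) = 117.5.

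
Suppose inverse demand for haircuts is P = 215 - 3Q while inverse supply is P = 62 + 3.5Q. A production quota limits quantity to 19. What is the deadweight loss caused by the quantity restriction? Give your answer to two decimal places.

66.94

Without the quota, 215 - 3Q = 62 + 3.5Q gives Q* = 23.5385.
At Q = 19 the demand price is 215 - 3(19) = 158 and the supply price is 62 + 3.5(19) = 128.5.
Deadweight loss is the triangle between the curves from 19 to 23.5385: (1/2)(158 - 128.5)(23.5385 - 19) = 66.9423.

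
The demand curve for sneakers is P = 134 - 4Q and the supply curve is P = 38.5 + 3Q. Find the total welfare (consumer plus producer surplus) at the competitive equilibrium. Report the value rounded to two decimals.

651.45

Set 134 - 4Q = 38.5 + 3Q, which gives 95.5 = 7Q, so Q* = 13.6429 and P* = 134 - 4(13.6429) = 79.4286.
CS = (1/2)(13.6429)(54.5714) = 372.2551 and PS = (1/2)(13.6429)(40.9286) = 279.1913, so total surplus = 651.4464.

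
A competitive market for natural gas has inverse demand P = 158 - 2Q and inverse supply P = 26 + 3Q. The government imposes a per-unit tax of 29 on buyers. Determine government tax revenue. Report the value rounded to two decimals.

597.40

Without the tax, 158 - 2Q = 26 + 3Q so Q* = 26.4 and P* = 105.2.
A tax on buyers shifts demand down by 29: (158 - 29) - 2Q = 26 + 3Q, so Q_t = 20.6. Buyers pay P_b = 116.8; sellers receive P_s = P_b - 29 = 87.8.
Tax revenue = t x Q_t = 29 x 20.6 = 597.4.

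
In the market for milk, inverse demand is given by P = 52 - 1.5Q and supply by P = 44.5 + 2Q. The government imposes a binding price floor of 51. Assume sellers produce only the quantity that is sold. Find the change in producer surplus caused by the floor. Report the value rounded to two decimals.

-0.70

Free-market equilibrium: 52 - 1.5Q = 44.5 + 2Q gives Q* = 2.1429, P* = 48.7857.
At P = 51, buyers demand (52 - 51)/1.5 = 0.6667 while sellers would supply more, so the quantity traded is 0.6667 at price 51.
PS goes from (1/2)(2.1429)(4.2857) = 4.5918 to 3.8889 (computed as (51 - 44.5)(0.6667) - (1/2)(2)(0.6667)^2), a change of -0.7029.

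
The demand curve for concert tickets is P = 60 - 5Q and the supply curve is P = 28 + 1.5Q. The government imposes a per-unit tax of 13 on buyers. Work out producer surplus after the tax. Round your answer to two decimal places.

6.41

Pre-tax equilibrium: 60 - 5Q = 28 + 1.5Q gives Q* = 4.9231, P* = 35.3846.
With the tax, buyers' net willingness to pay falls by 13: (60 - 13) - 5Q = 28 + 1.5Q, so Q_t = 2.9231. Buyers pay P_b = 45.3846; sellers receive P_s = P_b - 13 = 32.3846.
Producer surplus is the triangle above supply below P_s: (1/2)(2.9231)(32.3846 - 28) = 6.4083.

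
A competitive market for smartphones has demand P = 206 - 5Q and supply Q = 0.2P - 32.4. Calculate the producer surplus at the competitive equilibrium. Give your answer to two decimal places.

Rewriting supply in inverse form: P = 162 + 5Q.
Set 206 - 5Q = 162 + 5Q, which gives 44 = 10Q, so Q* = 4.4 and P* = 206 - 5(4.4) = 184.
PS is the area between P* and the supply curve from 0 to Q*: (1/2)(4.4)(22) = 48.4.

48.40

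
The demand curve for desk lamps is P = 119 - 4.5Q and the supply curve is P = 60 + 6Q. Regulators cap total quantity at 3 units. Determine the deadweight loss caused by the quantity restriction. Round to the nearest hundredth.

Unrestricted equilibrium: Q* = (119 - 60)/(4.5 + 6) = 5.619.
At Q = 3 the demand price is 119 - 4.5(3) = 105.5 and the supply price is 60 + 6(3) = 78.
Deadweight loss is the triangle between the curves from 3 to 5.619: (1/2)(105.5 - 78)(5.619 - 3) = 36.0119.

36.01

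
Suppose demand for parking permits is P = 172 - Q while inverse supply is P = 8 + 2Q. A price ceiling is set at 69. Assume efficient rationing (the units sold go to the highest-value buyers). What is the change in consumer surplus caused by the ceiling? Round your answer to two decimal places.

1182.15

Without the control, 172 - Q = 8 + 2Q so Q* = 54.6667 and P* = 117.3333.
At P = 69, sellers supply (69 - 8)/2 = 30.5 while buyers want more, so the quantity traded is 30.5 at price 69.
CS goes from (1/2)(54.6667)(54.6667) = 1494.2222 to 2676.375 (computed as (172 - 69)(30.5) - (1/2)(1)(30.5)^2), a change of 1182.1528.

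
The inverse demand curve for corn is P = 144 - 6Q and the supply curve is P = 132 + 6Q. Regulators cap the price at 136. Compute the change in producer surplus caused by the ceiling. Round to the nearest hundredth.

Without the control, 144 - 6Q = 132 + 6Q so Q* = 1 and P* = 138.
At P = 136, sellers supply (136 - 132)/6 = 0.6667 while buyers want more, so the quantity traded is 0.6667 at price 136.
PS goes from (1/2)(1)(6) = 3 to 1.3333 (computed as (136 - 132)(0.6667) - (1/2)(6)(0.6667)^2), a change of -1.6667.

-1.67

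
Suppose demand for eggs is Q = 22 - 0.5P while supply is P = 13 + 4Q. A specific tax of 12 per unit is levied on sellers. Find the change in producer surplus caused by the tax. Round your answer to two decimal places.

-33.33

Rewriting demand in inverse form: P = 44 - 2Q.
Pre-tax equilibrium: 44 - 2Q = 13 + 4Q gives Q* = 5.1667, P* = 33.6667.
With the tax, sellers need 12 more per unit: 44 - 2Q = 13 + 4Q + 12, so Q_t = 3.1667. Buyers pay P_b = 37.6667; sellers receive P_s = P_b - 12 = 25.6667.
Producers lose the trapezoid between P_s and P* out to Q_t plus the triangle from Q_t to Q*: change in PS = 20.0556 - 53.3889 = -33.3333.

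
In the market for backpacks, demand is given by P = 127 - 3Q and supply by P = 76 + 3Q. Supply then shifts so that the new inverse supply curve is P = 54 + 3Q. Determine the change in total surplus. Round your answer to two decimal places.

227.33

Initial equilibrium: Q_0 = 8.5, P_0 = 101.5; CS_0 = (1/2)(8.5)(25.5) = 108.375, PS_0 = (1/2)(8.5)(25.5) = 108.375.
New equilibrium: 127 - 3Q = 54 + 3Q gives Q_1 = 12.1667, P_1 = 90.5; CS_1 = 222.0417, PS_1 = 222.0417.
Change in total surplus = (222.0417 + 222.0417) - (108.375 + 108.375) = 227.3333.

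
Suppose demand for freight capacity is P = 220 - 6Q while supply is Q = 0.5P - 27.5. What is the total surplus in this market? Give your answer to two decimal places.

Rewriting supply in inverse form: P = 55 + 2Q.
Set 220 - 6Q = 55 + 2Q, which gives 165 = 8Q, so Q* = 20.625 and P* = 220 - 6(20.625) = 96.25.
CS = (1/2)(20.625)(123.75) = 1276.1719 and PS = (1/2)(20.625)(41.25) = 425.3906, so total surplus = 1701.5625.

1701.56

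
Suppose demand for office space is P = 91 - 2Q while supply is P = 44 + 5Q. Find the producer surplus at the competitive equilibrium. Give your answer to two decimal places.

112.70

Setting demand equal to supply, 47 = 7Q, so Q* = 6.7143 and P* = 77.5714.
PS is the area between P* and the supply curve from 0 to Q*: (1/2)(6.7143)(33.5714) = 112.7041.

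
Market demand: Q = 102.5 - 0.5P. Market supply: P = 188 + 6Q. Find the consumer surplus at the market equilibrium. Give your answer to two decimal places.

Rewriting demand in inverse form: P = 205 - 2Q.
Setting demand equal to supply, 17 = 8Q, so Q* = 2.125 and P* = 200.75.
Consumer surplus is the triangle under demand above P*: (1/2)(2.125)(205 - 200.75) = (1/2)(2.125)(4.25) = 4.5156.

4.52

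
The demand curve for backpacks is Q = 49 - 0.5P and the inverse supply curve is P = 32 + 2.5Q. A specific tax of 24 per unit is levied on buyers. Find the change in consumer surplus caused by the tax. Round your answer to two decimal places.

Rewriting demand in inverse form: P = 98 - 2Q.
Without the tax, 98 - 2Q = 32 + 2.5Q so Q* = 14.6667 and P* = 68.6667.
A tax on buyers shifts demand down by 24: (98 - 24) - 2Q = 32 + 2.5Q, so Q_t = 9.3333. Buyers pay P_b = 79.3333; sellers receive P_s = P_b - 24 = 55.3333.
CS falls from (1/2)(14.6667)(29.3333) = 215.1111 to (1/2)(9.3333)(18.6667) = 87.1111, a change of -128.

-128.00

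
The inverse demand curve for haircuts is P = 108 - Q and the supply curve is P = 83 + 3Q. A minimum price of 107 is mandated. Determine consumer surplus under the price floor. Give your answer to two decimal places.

Free-market equilibrium: 108 - Q = 83 + 3Q gives Q* = 6.25, P* = 101.75.
At P = 107, buyers demand (108 - 107)/1 = 1 while sellers would supply more, so the quantity traded is 1 at price 107.
CS is the triangle under demand above 107: (1/2)(1)(108 - 107) = 0.5.

0.50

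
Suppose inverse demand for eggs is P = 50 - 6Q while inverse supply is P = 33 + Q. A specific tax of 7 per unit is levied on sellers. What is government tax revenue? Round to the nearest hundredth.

Pre-tax equilibrium: 50 - 6Q = 33 + Q gives Q* = 2.4286, P* = 35.4286.
A tax on sellers shifts supply up by 7: 50 - 6Q = 33 + Q + 7, so Q_t = 1.4286. Buyers pay P_b = 41.4286; sellers receive P_s = P_b - 7 = 34.4286.
Revenue is the tax times quantity traded: 7 x 1.4286 = 10.

10.00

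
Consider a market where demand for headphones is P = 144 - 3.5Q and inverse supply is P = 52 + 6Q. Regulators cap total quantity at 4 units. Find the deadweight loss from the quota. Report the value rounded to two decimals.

Without the quota, 144 - 3.5Q = 52 + 6Q gives Q* = 9.6842.
At Q = 4 the demand price is 144 - 3.5(4) = 130 and the supply price is 52 + 6(4) = 76.
Deadweight loss is the triangle between the curves from 4 to 9.6842: (1/2)(130 - 76)(9.6842 - 4) = 153.4737.

153.47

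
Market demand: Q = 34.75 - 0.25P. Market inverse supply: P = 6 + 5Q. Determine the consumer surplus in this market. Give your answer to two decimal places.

Rewriting demand in inverse form: P = 139 - 4Q.
Equilibrium: 139 - 4Q = 6 + 5Q, so Q* = 14.7778 and P* = 79.8889.
Consumer surplus is the triangle under demand above P*: (1/2)(14.7778)(139 - 79.8889) = (1/2)(14.7778)(59.1111) = 436.7654.

436.77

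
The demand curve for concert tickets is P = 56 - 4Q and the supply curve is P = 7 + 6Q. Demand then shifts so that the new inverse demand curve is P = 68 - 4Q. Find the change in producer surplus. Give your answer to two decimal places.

39.60

Initial equilibrium: Q_0 = 4.9, P_0 = 36.4; CS_0 = (1/2)(4.9)(19.6) = 48.02, PS_0 = (1/2)(4.9)(29.4) = 72.03.
New equilibrium: 68 - 4Q = 7 + 6Q gives Q_1 = 6.1, P_1 = 43.6; CS_1 = 74.42, PS_1 = 111.63.
Change in producer surplus = 111.63 - 72.03 = 39.6.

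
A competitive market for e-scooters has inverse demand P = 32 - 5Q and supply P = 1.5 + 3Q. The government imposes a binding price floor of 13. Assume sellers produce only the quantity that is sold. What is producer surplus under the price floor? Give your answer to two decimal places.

22.04

Without the control, 32 - 5Q = 1.5 + 3Q so Q* = 3.8125 and P* = 12.9375.
At the floor price 13, quantity demanded is (32 - 13)/5 = 3.8; demand is the short side, so Q = 3.8 trades at P = 13.
The supply price at Q = 3.8 is 12.9. PS is the trapezoid between 13 and supply over [0, 3.8]: (1/2)[(13 - 1.5) + (13 - 12.9)](3.8) = 22.04.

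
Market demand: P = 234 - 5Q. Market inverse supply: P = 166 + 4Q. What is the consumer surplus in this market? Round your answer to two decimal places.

142.72

Setting demand equal to supply, 68 = 9Q, so Q* = 7.5556 and P* = 196.2222.
CS is the area between the demand curve and P* from 0 to Q*: (1/2)(7.5556)(37.7778) = 142.716.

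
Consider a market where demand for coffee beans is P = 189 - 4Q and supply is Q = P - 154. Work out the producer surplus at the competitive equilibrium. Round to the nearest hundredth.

Rewriting supply in inverse form: P = 154 + Q.
Set 189 - 4Q = 154 + Q, which gives 35 = 5Q, so Q* = 7 and P* = 189 - 4(7) = 161.
The supply curve's price intercept is 154, so PS = (1/2)(Q*)(P* - 154) = (1/2)(7)(7) = 24.5.

24.50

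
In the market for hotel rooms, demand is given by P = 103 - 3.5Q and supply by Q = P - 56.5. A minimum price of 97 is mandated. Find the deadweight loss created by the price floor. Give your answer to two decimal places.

Rewriting supply in inverse form: P = 56.5 + Q.
Without the control, 103 - 3.5Q = 56.5 + Q so Q* = 10.3333 and P* = 66.8333.
At P = 97, buyers demand (103 - 97)/3.5 = 1.7143 while sellers would supply more, so the quantity traded is 1.7143 at price 97.
The lost-trades triangle has base Q* - 1.7143 = 8.619 and height equal to the gap between the curves at Q = 1.7143, which is 97 - 58.2143 = 38.7857. DWL = (1/2)(8.619)(38.7857) = 167.148.

167.15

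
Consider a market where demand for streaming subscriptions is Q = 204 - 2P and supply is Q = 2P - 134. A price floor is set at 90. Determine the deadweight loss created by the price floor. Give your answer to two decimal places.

Rewriting demand in inverse form: P = 102 - 0.5Q.
Rewriting supply in inverse form: P = 67 + 0.5Q.
Without the control, 102 - 0.5Q = 67 + 0.5Q so Q* = 35 and P* = 84.5.
At the floor price 90, quantity demanded is (102 - 90)/0.5 = 24; demand is the short side, so Q = 24 trades at P = 90.
The lost-trades triangle has base Q* - 24 = 11 and height equal to the gap between the curves at Q = 24, which is 90 - 79 = 11. DWL = (1/2)(11)(11) = 60.5.

60.50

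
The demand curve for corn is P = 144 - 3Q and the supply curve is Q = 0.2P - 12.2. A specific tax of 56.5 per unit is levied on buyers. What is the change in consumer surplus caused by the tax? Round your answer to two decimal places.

Rewriting supply in inverse form: P = 61 + 5Q.
Pre-tax equilibrium: 144 - 3Q = 61 + 5Q gives Q* = 10.375, P* = 112.875.
With the tax, buyers' net willingness to pay falls by 56.5: (144 - 56.5) - 3Q = 61 + 5Q, so Q_t = 3.3125. Buyers pay P_b = 134.0625; sellers receive P_s = P_b - 56.5 = 77.5625.
Consumers lose the trapezoid between P* and P_b out to Q_t plus the triangle from Q_t to Q*: change in CS = 16.459 - 161.4609 = -145.002.

-145.00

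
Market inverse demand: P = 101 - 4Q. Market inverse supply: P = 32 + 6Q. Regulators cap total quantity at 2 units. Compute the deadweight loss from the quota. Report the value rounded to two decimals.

120.05

Unrestricted equilibrium: Q* = (101 - 32)/(4 + 6) = 6.9.
At Q = 2 the demand price is 101 - 4(2) = 93 and the supply price is 32 + 6(2) = 44.
Deadweight loss is the triangle between the curves from 2 to 6.9: (1/2)(93 - 44)(6.9 - 2) = 120.05.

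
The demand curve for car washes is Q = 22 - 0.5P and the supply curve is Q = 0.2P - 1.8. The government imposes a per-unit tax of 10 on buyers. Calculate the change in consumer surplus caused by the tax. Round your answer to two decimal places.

-12.24

Rewriting demand in inverse form: P = 44 - 2Q.
Rewriting supply in inverse form: P = 9 + 5Q.
Without the tax, 44 - 2Q = 9 + 5Q so Q* = 5 and P* = 34.
A tax on buyers shifts demand down by 10: (44 - 10) - 2Q = 9 + 5Q, so Q_t = 3.5714. Buyers pay P_b = 36.8571; sellers receive P_s = P_b - 10 = 26.8571.
Consumers lose the trapezoid between P* and P_b out to Q_t plus the triangle from Q_t to Q*: change in CS = 12.7551 - 25 = -12.2449.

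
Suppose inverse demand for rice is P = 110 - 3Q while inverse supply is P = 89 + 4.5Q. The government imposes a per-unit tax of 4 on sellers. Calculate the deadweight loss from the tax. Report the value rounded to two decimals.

1.07

Pre-tax equilibrium: 110 - 3Q = 89 + 4.5Q gives Q* = 2.8, P* = 101.6.
A tax on sellers shifts supply up by 4: 110 - 3Q = 89 + 4.5Q + 4, so Q_t = 2.2667. Buyers pay P_b = 103.2; sellers receive P_s = P_b - 4 = 99.2.
The welfare triangle lost has base Q* - Q_t = 0.5333 and height t = 4, so DWL = (1/2)(0.5333)(4) = 1.0667.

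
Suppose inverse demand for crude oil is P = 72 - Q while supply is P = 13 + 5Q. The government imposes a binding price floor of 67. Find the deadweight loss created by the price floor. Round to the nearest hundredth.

Without the control, 72 - Q = 13 + 5Q so Q* = 9.8333 and P* = 62.1667.
At the floor price 67, quantity demanded is (72 - 67)/1 = 5; demand is the short side, so Q = 5 trades at P = 67.
The lost-trades triangle has base Q* - 5 = 4.8333 and height equal to the gap between the curves at Q = 5, which is 67 - 38 = 29. DWL = (1/2)(4.8333)(29) = 70.0833.

70.08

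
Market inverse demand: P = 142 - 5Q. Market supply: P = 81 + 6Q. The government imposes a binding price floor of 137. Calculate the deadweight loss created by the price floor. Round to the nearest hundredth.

Without the control, 142 - 5Q = 81 + 6Q so Q* = 5.5455 and P* = 114.2727.
At the floor price 137, quantity demanded is (142 - 137)/5 = 1; demand is the short side, so Q = 1 trades at P = 137.
The lost-trades triangle has base Q* - 1 = 4.5455 and height equal to the gap between the curves at Q = 1, which is 137 - 87 = 50. DWL = (1/2)(4.5455)(50) = 113.6364.

113.64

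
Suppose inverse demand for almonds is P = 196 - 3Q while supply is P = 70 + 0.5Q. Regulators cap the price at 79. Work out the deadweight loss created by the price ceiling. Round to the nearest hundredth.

567.00

Free-market equilibrium: 196 - 3Q = 70 + 0.5Q gives Q* = 36, P* = 88.
At the ceiling price 79, quantity supplied is (79 - 70)/0.5 = 18; supply is the short side, so Q = 18 trades at P = 79.
At Q = 18 the demand price is 142 and the supply price is 79. Deadweight loss is the triangle between the curves from 18 to 36: (1/2)(142 - 79)(36 - 18) = 567.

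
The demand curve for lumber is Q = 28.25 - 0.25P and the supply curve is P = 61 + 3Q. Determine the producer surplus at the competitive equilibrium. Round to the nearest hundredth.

82.78

Rewriting demand in inverse form: P = 113 - 4Q.
Set 113 - 4Q = 61 + 3Q, which gives 52 = 7Q, so Q* = 7.4286 and P* = 113 - 4(7.4286) = 83.2857.
Producer surplus is the triangle above supply below P*: (1/2)(7.4286)(83.2857 - 61) = (1/2)(7.4286)(22.2857) = 82.7755.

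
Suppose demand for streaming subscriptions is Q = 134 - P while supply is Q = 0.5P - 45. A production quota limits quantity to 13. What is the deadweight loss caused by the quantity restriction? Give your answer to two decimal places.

4.17

Rewriting demand in inverse form: P = 134 - Q.
Rewriting supply in inverse form: P = 90 + 2Q.
Without the quota, 134 - Q = 90 + 2Q gives Q* = 14.6667.
At Q = 13 the demand price is 134 - (13) = 121 and the supply price is 90 + 2(13) = 116.
DWL = (1/2)(gap between curves at 13) x (Q* - 13) = (1/2)(5)(1.6667) = 4.1667.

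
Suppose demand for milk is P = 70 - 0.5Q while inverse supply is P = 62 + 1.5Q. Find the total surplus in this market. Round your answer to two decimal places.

Equilibrium: 70 - 0.5Q = 62 + 1.5Q, so Q* = 4 and P* = 68.
CS = (1/2)(4)(2) = 4 and PS = (1/2)(4)(6) = 12, so total surplus = 16.

16.00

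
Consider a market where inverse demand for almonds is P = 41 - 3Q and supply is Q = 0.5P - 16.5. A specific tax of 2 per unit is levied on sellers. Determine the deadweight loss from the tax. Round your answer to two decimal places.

Rewriting supply in inverse form: P = 33 + 2Q.
Pre-tax equilibrium: 41 - 3Q = 33 + 2Q gives Q* = 1.6, P* = 36.2.
With the tax, sellers need 2 more per unit: 41 - 3Q = 33 + 2Q + 2, so Q_t = 1.2. Buyers pay P_b = 37.4; sellers receive P_s = P_b - 2 = 35.4.
The welfare triangle lost has base Q* - Q_t = 0.4 and height t = 2, so DWL = (1/2)(0.4)(2) = 0.4.

0.40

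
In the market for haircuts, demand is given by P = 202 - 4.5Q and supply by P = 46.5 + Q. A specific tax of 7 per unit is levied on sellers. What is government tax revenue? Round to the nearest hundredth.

Pre-tax equilibrium: 202 - 4.5Q = 46.5 + Q gives Q* = 28.2727, P* = 74.7727.
A tax on sellers shifts supply up by 7: 202 - 4.5Q = 46.5 + Q + 7, so Q_t = 27. Buyers pay P_b = 80.5; sellers receive P_s = P_b - 7 = 73.5.
Revenue is the tax times quantity traded: 7 x 27 = 189.

189.00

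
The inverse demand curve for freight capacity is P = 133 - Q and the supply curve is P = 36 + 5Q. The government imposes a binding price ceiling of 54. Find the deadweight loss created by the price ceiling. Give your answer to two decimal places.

Free-market equilibrium: 133 - Q = 36 + 5Q gives Q* = 16.1667, P* = 116.8333.
At the ceiling price 54, quantity supplied is (54 - 36)/5 = 3.6; supply is the short side, so Q = 3.6 trades at P = 54.
The lost-trades triangle has base Q* - 3.6 = 12.5667 and height equal to the gap between the curves at Q = 3.6, which is 129.4 - 54 = 75.4. DWL = (1/2)(12.5667)(75.4) = 473.7633.

473.76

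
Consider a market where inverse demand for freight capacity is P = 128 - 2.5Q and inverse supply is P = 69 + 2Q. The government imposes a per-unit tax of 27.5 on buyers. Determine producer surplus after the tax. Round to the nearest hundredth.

49.00

Pre-tax equilibrium: 128 - 2.5Q = 69 + 2Q gives Q* = 13.1111, P* = 95.2222.
With the tax, buyers' net willingness to pay falls by 27.5: (128 - 27.5) - 2.5Q = 69 + 2Q, so Q_t = 7. Buyers pay P_b = 110.5; sellers receive P_s = P_b - 27.5 = 83.
Producer surplus is the triangle above supply below P_s: (1/2)(7)(83 - 69) = 49.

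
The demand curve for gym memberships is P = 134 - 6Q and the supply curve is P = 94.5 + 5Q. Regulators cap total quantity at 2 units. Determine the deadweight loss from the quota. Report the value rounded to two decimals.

Without the quota, 134 - 6Q = 94.5 + 5Q gives Q* = 3.5909.
At Q = 2 the demand price is 134 - 6(2) = 122 and the supply price is 94.5 + 5(2) = 104.5.
DWL = (1/2)(gap between curves at 2) x (Q* - 2) = (1/2)(17.5)(1.5909) = 13.9205.

13.92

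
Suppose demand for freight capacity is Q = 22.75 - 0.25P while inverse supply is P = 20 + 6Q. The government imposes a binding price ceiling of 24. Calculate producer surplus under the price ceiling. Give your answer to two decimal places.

Rewriting demand in inverse form: P = 91 - 4Q.
Without the control, 91 - 4Q = 20 + 6Q so Q* = 7.1 and P* = 62.6.
At the ceiling price 24, quantity supplied is (24 - 20)/6 = 0.6667; supply is the short side, so Q = 0.6667 trades at P = 24.
PS is the triangle above supply below 24: (1/2)(0.6667)(24 - 20) = 1.3333.

1.33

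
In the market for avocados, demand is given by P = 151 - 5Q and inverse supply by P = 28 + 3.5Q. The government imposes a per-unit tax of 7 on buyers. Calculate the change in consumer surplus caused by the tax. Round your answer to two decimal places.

Without the tax, 151 - 5Q = 28 + 3.5Q so Q* = 14.4706 and P* = 78.6471.
With the tax, buyers' net willingness to pay falls by 7: (151 - 7) - 5Q = 28 + 3.5Q, so Q_t = 13.6471. Buyers pay P_b = 82.7647; sellers receive P_s = P_b - 7 = 75.7647.
CS falls from (1/2)(14.4706)(72.3529) = 523.4948 to (1/2)(13.6471)(68.2353) = 465.6055, a change of -57.8893.

-57.89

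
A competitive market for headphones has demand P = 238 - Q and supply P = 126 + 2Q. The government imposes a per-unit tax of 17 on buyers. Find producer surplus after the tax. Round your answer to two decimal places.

Without the tax, 238 - Q = 126 + 2Q so Q* = 37.3333 and P* = 200.6667.
A tax on buyers shifts demand down by 17: (238 - 17) - Q = 126 + 2Q, so Q_t = 31.6667. Buyers pay P_b = 206.3333; sellers receive P_s = P_b - 17 = 189.3333.
PS = (1/2)(Q_t)(P_s - 126) = (1/2)(31.6667)(63.3333) = 1002.7778.

1002.78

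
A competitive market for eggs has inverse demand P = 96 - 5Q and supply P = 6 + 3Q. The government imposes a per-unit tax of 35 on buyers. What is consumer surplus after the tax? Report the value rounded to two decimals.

118.16

Pre-tax equilibrium: 96 - 5Q = 6 + 3Q gives Q* = 11.25, P* = 39.75.
With the tax, buyers' net willingness to pay falls by 35: (96 - 35) - 5Q = 6 + 3Q, so Q_t = 6.875. Buyers pay P_b = 61.625; sellers receive P_s = P_b - 35 = 26.625.
CS = (1/2)(Q_t)(96 - P_b) = (1/2)(6.875)(34.375) = 118.1641.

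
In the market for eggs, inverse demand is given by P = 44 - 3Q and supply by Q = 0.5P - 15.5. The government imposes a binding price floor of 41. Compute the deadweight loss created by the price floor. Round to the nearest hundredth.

Rewriting supply in inverse form: P = 31 + 2Q.
Free-market equilibrium: 44 - 3Q = 31 + 2Q gives Q* = 2.6, P* = 36.2.
At the floor price 41, quantity demanded is (44 - 41)/3 = 1; demand is the short side, so Q = 1 trades at P = 41.
At Q = 1 the demand price is 41 and the supply price is 33. Deadweight loss is the triangle between the curves from 1 to 2.6: (1/2)(41 - 33)(2.6 - 1) = 6.4.

6.40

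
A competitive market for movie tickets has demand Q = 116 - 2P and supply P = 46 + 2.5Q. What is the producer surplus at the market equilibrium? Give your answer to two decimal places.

20.00

Rewriting demand in inverse form: P = 58 - 0.5Q.
Setting demand equal to supply, 12 = 3Q, so Q* = 4 and P* = 56.
Producer surplus is the triangle above supply below P*: (1/2)(4)(56 - 46) = (1/2)(4)(10) = 20.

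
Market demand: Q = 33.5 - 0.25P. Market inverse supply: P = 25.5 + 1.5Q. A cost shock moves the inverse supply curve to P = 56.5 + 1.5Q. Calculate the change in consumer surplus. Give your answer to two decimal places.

Rewriting demand in inverse form: P = 134 - 4Q.
Initial equilibrium: Q_0 = 19.7273, P_0 = 55.0909; CS_0 = (1/2)(19.7273)(78.9091) = 778.3306, PS_0 = (1/2)(19.7273)(29.5909) = 291.874.
New equilibrium: 134 - 4Q = 56.5 + 1.5Q gives Q_1 = 14.0909, P_1 = 77.6364; CS_1 = 397.1074, PS_1 = 148.9153.
Change in consumer surplus = 397.1074 - 778.3306 = -381.2231.

-381.22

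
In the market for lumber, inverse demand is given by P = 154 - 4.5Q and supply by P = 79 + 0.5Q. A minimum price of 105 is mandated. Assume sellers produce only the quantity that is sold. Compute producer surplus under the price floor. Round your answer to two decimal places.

253.47

Free-market equilibrium: 154 - 4.5Q = 79 + 0.5Q gives Q* = 15, P* = 86.5.
At the floor price 105, quantity demanded is (154 - 105)/4.5 = 10.8889; demand is the short side, so Q = 10.8889 trades at P = 105.
The supply price at Q = 10.8889 is 84.4444. PS is the trapezoid between 105 and supply over [0, 10.8889]: (1/2)[(105 - 79) + (105 - 84.4444)](10.8889) = 253.4691.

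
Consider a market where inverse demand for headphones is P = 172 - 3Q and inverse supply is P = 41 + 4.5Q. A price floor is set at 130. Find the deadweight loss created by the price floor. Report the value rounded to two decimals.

Without the control, 172 - 3Q = 41 + 4.5Q so Q* = 17.4667 and P* = 119.6.
At the floor price 130, quantity demanded is (172 - 130)/3 = 14; demand is the short side, so Q = 14 trades at P = 130.
The lost-trades triangle has base Q* - 14 = 3.4667 and height equal to the gap between the curves at Q = 14, which is 130 - 104 = 26. DWL = (1/2)(3.4667)(26) = 45.0667.

45.07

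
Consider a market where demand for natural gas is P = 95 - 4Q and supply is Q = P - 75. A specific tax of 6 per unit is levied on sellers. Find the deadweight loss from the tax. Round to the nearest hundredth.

3.60

Rewriting supply in inverse form: P = 75 + Q.
Without the tax, 95 - 4Q = 75 + Q so Q* = 4 and P* = 79.
A tax on sellers shifts supply up by 6: 95 - 4Q = 75 + Q + 6, so Q_t = 2.8. Buyers pay P_b = 83.8; sellers receive P_s = P_b - 6 = 77.8.
The welfare triangle lost has base Q* - Q_t = 1.2 and height t = 6, so DWL = (1/2)(1.2)(6) = 3.6.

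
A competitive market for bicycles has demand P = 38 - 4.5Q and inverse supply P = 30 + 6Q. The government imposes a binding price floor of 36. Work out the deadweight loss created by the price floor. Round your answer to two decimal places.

0.53

Without the control, 38 - 4.5Q = 30 + 6Q so Q* = 0.7619 and P* = 34.5714.
At P = 36, buyers demand (38 - 36)/4.5 = 0.4444 while sellers would supply more, so the quantity traded is 0.4444 at price 36.
The lost-trades triangle has base Q* - 0.4444 = 0.3175 and height equal to the gap between the curves at Q = 0.4444, which is 36 - 32.6667 = 3.3333. DWL = (1/2)(0.3175)(3.3333) = 0.5291.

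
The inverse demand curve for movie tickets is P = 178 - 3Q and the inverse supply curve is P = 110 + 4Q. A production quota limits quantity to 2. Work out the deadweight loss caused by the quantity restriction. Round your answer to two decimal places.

Unrestricted equilibrium: Q* = (178 - 110)/(3 + 4) = 9.7143.
At Q = 2 the demand price is 178 - 3(2) = 172 and the supply price is 110 + 4(2) = 118.
DWL = (1/2)(gap between curves at 2) x (Q* - 2) = (1/2)(54)(7.7143) = 208.2857.

208.29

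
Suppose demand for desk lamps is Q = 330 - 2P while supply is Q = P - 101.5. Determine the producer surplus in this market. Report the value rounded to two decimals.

Rewriting demand in inverse form: P = 165 - 0.5Q.
Rewriting supply in inverse form: P = 101.5 + Q.
Equilibrium: 165 - 0.5Q = 101.5 + Q, so Q* = 42.3333 and P* = 143.8333.
PS is the area between P* and the supply curve from 0 to Q*: (1/2)(42.3333)(42.3333) = 896.0556.

896.06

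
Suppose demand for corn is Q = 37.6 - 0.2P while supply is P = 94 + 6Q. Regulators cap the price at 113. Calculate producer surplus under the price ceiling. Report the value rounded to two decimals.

30.08

Rewriting demand in inverse form: P = 188 - 5Q.
Without the control, 188 - 5Q = 94 + 6Q so Q* = 8.5455 and P* = 145.2727.
At the ceiling price 113, quantity supplied is (113 - 94)/6 = 3.1667; supply is the short side, so Q = 3.1667 trades at P = 113.
PS is the triangle above supply below 113: (1/2)(3.1667)(113 - 94) = 30.0833.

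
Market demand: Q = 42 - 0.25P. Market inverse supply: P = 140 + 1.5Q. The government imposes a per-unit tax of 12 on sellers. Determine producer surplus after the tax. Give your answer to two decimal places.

6.35

Rewriting demand in inverse form: P = 168 - 4Q.
Pre-tax equilibrium: 168 - 4Q = 140 + 1.5Q gives Q* = 5.0909, P* = 147.6364.
With the tax, sellers need 12 more per unit: 168 - 4Q = 140 + 1.5Q + 12, so Q_t = 2.9091. Buyers pay P_b = 156.3636; sellers receive P_s = P_b - 12 = 144.3636.
Producer surplus is the triangle above supply below P_s: (1/2)(2.9091)(144.3636 - 140) = 6.3471.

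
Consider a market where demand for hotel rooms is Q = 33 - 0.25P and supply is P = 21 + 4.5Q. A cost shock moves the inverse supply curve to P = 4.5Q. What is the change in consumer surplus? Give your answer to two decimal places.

141.26

Rewriting demand in inverse form: P = 132 - 4Q.
Initial equilibrium: Q_0 = 13.0588, P_0 = 79.7647; CS_0 = (1/2)(13.0588)(52.2353) = 341.0657, PS_0 = (1/2)(13.0588)(58.7647) = 383.699.
New equilibrium: 132 - 4Q = 4.5Q gives Q_1 = 15.5294, P_1 = 69.8824; CS_1 = 482.3253, PS_1 = 542.6159.
Change in consumer surplus = 482.3253 - 341.0657 = 141.2595.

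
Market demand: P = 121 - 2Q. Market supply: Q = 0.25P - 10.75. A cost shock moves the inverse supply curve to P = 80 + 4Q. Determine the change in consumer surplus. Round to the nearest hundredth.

Rewriting supply in inverse form: P = 43 + 4Q.
Initial equilibrium: Q_0 = 13, P_0 = 95; CS_0 = (1/2)(13)(26) = 169, PS_0 = (1/2)(13)(52) = 338.
New equilibrium: 121 - 2Q = 80 + 4Q gives Q_1 = 6.8333, P_1 = 107.3333; CS_1 = 46.6944, PS_1 = 93.3889.
Change in consumer surplus = 46.6944 - 169 = -122.3056.

-122.31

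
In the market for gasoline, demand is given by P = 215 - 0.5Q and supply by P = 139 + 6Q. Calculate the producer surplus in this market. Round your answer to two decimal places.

Setting demand equal to supply, 76 = 6.5Q, so Q* = 11.6923 and P* = 209.1538.
PS is the area between P* and the supply curve from 0 to Q*: (1/2)(11.6923)(70.1538) = 410.1302.

410.13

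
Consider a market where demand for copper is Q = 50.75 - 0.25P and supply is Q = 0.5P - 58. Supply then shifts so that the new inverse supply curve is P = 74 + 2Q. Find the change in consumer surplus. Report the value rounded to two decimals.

Rewriting demand in inverse form: P = 203 - 4Q.
Rewriting supply in inverse form: P = 116 + 2Q.
Initial equilibrium: Q_0 = 14.5, P_0 = 145; CS_0 = (1/2)(14.5)(58) = 420.5, PS_0 = (1/2)(14.5)(29) = 210.25.
New equilibrium: 203 - 4Q = 74 + 2Q gives Q_1 = 21.5, P_1 = 117; CS_1 = 924.5, PS_1 = 462.25.
Change in consumer surplus = 924.5 - 420.5 = 504.

504.00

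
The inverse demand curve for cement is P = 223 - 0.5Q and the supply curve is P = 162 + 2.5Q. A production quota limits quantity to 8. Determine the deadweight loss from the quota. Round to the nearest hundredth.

Unrestricted equilibrium: Q* = (223 - 162)/(0.5 + 2.5) = 20.3333.
At Q = 8 the demand price is 223 - 0.5(8) = 219 and the supply price is 162 + 2.5(8) = 182.
DWL = (1/2)(gap between curves at 8) x (Q* - 8) = (1/2)(37)(12.3333) = 228.1667.

228.17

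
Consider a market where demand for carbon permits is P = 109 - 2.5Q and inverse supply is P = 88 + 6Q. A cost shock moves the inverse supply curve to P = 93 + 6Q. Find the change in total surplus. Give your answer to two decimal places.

Initial equilibrium: Q_0 = 2.4706, P_0 = 102.8235; CS_0 = (1/2)(2.4706)(6.1765) = 7.6298, PS_0 = (1/2)(2.4706)(14.8235) = 18.3114.
New equilibrium: 109 - 2.5Q = 93 + 6Q gives Q_1 = 1.8824, P_1 = 104.2941; CS_1 = 4.4291, PS_1 = 10.6298.
Change in total surplus = (4.4291 + 10.6298) - (7.6298 + 18.3114) = -10.8824.

-10.88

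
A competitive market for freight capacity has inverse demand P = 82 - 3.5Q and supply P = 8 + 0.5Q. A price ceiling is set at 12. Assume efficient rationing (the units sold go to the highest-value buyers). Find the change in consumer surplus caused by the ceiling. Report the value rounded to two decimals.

-150.94

Free-market equilibrium: 82 - 3.5Q = 8 + 0.5Q gives Q* = 18.5, P* = 17.25.
At P = 12, sellers supply (12 - 8)/0.5 = 8 while buyers want more, so the quantity traded is 8 at price 12.
CS goes from (1/2)(18.5)(64.75) = 598.9375 to 448 (computed as (82 - 12)(8) - (1/2)(3.5)(8)^2), a change of -150.9375.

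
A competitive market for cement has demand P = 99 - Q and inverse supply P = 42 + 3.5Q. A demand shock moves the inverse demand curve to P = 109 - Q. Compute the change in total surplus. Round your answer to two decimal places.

Initial equilibrium: Q_0 = 12.6667, P_0 = 86.3333; CS_0 = (1/2)(12.6667)(12.6667) = 80.2222, PS_0 = (1/2)(12.6667)(44.3333) = 280.7778.
New equilibrium: 109 - Q = 42 + 3.5Q gives Q_1 = 14.8889, P_1 = 94.1111; CS_1 = 110.8395, PS_1 = 387.9383.
Change in total surplus = (110.8395 + 387.9383) - (80.2222 + 280.7778) = 137.7778.

137.78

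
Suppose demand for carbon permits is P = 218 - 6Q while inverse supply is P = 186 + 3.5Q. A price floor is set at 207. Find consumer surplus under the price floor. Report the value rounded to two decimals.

Free-market equilibrium: 218 - 6Q = 186 + 3.5Q gives Q* = 3.3684, P* = 197.7895.
At P = 207, buyers demand (218 - 207)/6 = 1.8333 while sellers would supply more, so the quantity traded is 1.8333 at price 207.
CS is the triangle under demand above 207: (1/2)(1.8333)(218 - 207) = 10.0833.

10.08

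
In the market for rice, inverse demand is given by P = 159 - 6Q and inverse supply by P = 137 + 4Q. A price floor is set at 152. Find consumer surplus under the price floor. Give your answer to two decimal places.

4.08

Without the control, 159 - 6Q = 137 + 4Q so Q* = 2.2 and P* = 145.8.
At P = 152, buyers demand (159 - 152)/6 = 1.1667 while sellers would supply more, so the quantity traded is 1.1667 at price 152.
CS is the triangle under demand above 152: (1/2)(1.1667)(159 - 152) = 4.0833.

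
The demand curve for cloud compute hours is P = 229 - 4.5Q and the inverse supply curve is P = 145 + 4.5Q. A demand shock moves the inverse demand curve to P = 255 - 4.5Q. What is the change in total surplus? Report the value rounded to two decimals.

Initial equilibrium: Q_0 = 9.3333, P_0 = 187; CS_0 = (1/2)(9.3333)(42) = 196, PS_0 = (1/2)(9.3333)(42) = 196.
New equilibrium: 255 - 4.5Q = 145 + 4.5Q gives Q_1 = 12.2222, P_1 = 200; CS_1 = 336.1111, PS_1 = 336.1111.
Change in total surplus = (336.1111 + 336.1111) - (196 + 196) = 280.2222.

280.22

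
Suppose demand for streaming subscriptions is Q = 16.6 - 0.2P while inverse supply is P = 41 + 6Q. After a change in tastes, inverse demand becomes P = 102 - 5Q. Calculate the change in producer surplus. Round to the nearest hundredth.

48.52

Rewriting demand in inverse form: P = 83 - 5Q.
Initial equilibrium: Q_0 = 3.8182, P_0 = 63.9091; CS_0 = (1/2)(3.8182)(19.0909) = 36.4463, PS_0 = (1/2)(3.8182)(22.9091) = 43.7355.
New equilibrium: 102 - 5Q = 41 + 6Q gives Q_1 = 5.5455, P_1 = 74.2727; CS_1 = 76.8802, PS_1 = 92.2562.
Change in producer surplus = 92.2562 - 43.7355 = 48.5207.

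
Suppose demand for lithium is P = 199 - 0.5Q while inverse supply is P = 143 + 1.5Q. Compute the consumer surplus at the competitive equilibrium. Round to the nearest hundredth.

Setting demand equal to supply, 56 = 2Q, so Q* = 28 and P* = 185.
Consumer surplus is the triangle under demand above P*: (1/2)(28)(199 - 185) = (1/2)(28)(14) = 196.

196.00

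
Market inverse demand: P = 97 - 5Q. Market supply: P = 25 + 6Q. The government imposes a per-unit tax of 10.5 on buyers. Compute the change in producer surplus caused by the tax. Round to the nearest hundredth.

Pre-tax equilibrium: 97 - 5Q = 25 + 6Q gives Q* = 6.5455, P* = 64.2727.
A tax on buyers shifts demand down by 10.5: (97 - 10.5) - 5Q = 25 + 6Q, so Q_t = 5.5909. Buyers pay P_b = 69.0455; sellers receive P_s = P_b - 10.5 = 58.5455.
PS falls from (1/2)(6.5455)(39.2727) = 128.5289 to (1/2)(5.5909)(33.5455) = 93.7748, a change of -34.7541.

-34.75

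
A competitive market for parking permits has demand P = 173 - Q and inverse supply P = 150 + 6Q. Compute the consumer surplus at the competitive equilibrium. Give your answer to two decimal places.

5.40

Setting demand equal to supply, 23 = 7Q, so Q* = 3.2857 and P* = 169.7143.
The demand choke price is 173, so CS = (1/2)(Q*)(173 - P*) = (1/2)(3.2857)(3.2857) = 5.398.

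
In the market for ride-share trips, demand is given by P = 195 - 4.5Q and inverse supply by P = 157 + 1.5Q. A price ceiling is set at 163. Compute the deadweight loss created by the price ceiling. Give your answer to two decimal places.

16.33

Without the control, 195 - 4.5Q = 157 + 1.5Q so Q* = 6.3333 and P* = 166.5.
At P = 163, sellers supply (163 - 157)/1.5 = 4 while buyers want more, so the quantity traded is 4 at price 163.
At Q = 4 the demand price is 177 and the supply price is 163. Deadweight loss is the triangle between the curves from 4 to 6.3333: (1/2)(177 - 163)(6.3333 - 4) = 16.3333.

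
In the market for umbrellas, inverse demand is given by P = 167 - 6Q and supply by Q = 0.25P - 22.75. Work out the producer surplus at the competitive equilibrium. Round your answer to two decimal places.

115.52

Rewriting supply in inverse form: P = 91 + 4Q.
Set 167 - 6Q = 91 + 4Q, which gives 76 = 10Q, so Q* = 7.6 and P* = 167 - 6(7.6) = 121.4.
PS is the area between P* and the supply curve from 0 to Q*: (1/2)(7.6)(30.4) = 115.52.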